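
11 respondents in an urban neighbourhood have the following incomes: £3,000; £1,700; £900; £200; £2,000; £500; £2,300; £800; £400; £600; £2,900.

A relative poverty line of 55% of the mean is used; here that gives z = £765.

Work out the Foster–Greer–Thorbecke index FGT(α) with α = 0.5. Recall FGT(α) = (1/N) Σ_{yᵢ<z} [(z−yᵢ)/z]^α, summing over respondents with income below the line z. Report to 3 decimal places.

Below the line: £200, £400, £500, £600 (q = 4 of N = 11).
Gap ratios (z−y)/z: (765−200)/765 = 0.7386; (765−400)/765 = 0.4771; (765−500)/765 = 0.3464; (765−600)/765 = 0.2157.
Raised to α = 0.5: 0.85940; 0.69074; 0.58856; 0.46442.
Sum = 2.603120; FGT(0.5) = 2.603120 / 11 = 0.237.

0.237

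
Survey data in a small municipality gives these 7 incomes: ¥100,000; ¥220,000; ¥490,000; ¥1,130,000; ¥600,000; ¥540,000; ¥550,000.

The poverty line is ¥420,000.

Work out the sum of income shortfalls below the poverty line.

Below z: ¥100,000, ¥220,000 (q = 2 of N = 7).
Individual gaps: 420000−100000 = 320000; 420000−220000 = 200000.
Aggregate gap = ¥520,000.

¥520,000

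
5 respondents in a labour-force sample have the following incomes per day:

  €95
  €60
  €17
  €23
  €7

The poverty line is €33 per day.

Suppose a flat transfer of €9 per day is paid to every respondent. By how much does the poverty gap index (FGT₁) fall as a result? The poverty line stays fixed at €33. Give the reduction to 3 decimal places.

0.164

Before: below the line — €7, €17, €23; poverty gap index (FGT₁) = 0.31515.
After the €9 transfer: below the line — €16, €26, €32; poverty gap index (FGT₁) = 0.15152.
Reduction = 0.31515 − 0.15152 = 0.164.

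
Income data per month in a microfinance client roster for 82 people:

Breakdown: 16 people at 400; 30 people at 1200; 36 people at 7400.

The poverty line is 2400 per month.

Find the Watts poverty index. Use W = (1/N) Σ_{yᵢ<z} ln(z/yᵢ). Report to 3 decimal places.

Below the line: 16×400, 30×1200 (q = 46 of N = 82).
Log shortfalls: ln(2400/400) = 1.7918 (×16); ln(2400/1200) = 0.6931 (×30).
W = 49.462567 / 82 = 0.603.

0.603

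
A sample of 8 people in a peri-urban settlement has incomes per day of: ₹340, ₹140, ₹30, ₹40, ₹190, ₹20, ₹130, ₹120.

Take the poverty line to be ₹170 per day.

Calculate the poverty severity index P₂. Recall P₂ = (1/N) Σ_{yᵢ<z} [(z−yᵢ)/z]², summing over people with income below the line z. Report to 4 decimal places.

Below z: ₹20, ₹30, ₹40, ₹120, ₹130, ₹140 (q = 6 of N = 8).
Relative gaps: (170−20)/170 = 0.8824; (170−30)/170 = 0.8235; (170−40)/170 = 0.7647; (170−120)/170 = 0.2941; (170−130)/170 = 0.2353; (170−140)/170 = 0.1765.
Squared: 0.7785; 0.6782; 0.5848; 0.0865; 0.0554; 0.0311.
Sum = 2.214533; P₂ = 2.214533 / 8 = 0.2768.

0.2768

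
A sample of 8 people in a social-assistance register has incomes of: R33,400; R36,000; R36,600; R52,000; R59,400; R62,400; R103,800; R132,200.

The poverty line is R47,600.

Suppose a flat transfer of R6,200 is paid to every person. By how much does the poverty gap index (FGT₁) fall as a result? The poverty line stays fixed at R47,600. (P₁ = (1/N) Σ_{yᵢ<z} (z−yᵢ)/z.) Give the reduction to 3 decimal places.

0.049

Before: below the line — R33,400, R36,000, R36,600; poverty gap index (FGT₁) = 0.09664.
After the R6,200 transfer: below the line — R39,600, R42,200, R42,800; poverty gap index (FGT₁) = 0.04779.
Reduction = 0.09664 − 0.04779 = 0.049.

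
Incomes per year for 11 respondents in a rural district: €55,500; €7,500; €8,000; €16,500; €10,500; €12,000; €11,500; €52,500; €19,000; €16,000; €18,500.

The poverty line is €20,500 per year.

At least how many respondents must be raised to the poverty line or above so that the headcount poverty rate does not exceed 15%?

8

9 of the 11 respondents are poor, so H = 9/11 = 0.818.
A headcount ratio of at most 15% allows at most ⌊0.15 × 11⌋ = 1 poor respondents.
So at least 9 − 1 = 8 must be lifted.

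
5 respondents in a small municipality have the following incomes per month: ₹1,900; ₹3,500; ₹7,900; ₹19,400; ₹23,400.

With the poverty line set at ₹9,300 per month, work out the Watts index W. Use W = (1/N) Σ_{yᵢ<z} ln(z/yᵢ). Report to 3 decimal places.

Poor units: ₹1,900, ₹3,500, ₹7,900 (q = 3 of N = 5).
Log shortfalls: ln(9300/1900) = 1.5882; ln(9300/3500) = 0.9773; ln(9300/7900) = 0.1632.
W = 2.728564 / 5 = 0.546.

0.546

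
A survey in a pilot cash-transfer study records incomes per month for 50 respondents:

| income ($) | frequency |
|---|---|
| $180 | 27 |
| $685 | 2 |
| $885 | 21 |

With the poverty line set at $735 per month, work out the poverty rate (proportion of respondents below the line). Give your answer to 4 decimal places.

29 of the 50 respondents have income below $735.
H = 29/50 = 0.5800.

0.5800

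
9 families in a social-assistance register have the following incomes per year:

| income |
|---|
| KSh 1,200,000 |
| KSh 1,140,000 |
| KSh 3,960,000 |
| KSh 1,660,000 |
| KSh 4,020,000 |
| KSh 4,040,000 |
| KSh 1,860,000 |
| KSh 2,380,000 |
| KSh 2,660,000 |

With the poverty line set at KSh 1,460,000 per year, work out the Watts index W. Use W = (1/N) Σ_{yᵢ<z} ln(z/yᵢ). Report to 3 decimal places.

Below the line: KSh 1,140,000, KSh 1,200,000 (q = 2 of N = 9).
Log shortfalls: ln(1460000/1140000) = 0.2474; ln(1460000/1200000) = 0.1961.
W = 0.443523 / 9 = 0.049.

0.049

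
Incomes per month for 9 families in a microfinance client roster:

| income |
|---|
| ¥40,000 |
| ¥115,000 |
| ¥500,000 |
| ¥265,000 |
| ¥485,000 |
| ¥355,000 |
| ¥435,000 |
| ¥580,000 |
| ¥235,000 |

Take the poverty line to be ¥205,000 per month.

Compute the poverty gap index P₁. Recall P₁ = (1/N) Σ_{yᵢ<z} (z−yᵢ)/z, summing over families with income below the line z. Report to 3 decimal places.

Below the line: ¥40,000, ¥115,000 (q = 2 of N = 9).
Shortfall ratios: (205000−40000)/205000 = 0.8049; (205000−115000)/205000 = 0.4390.
Sum of shortfalls = 1.243902; P₁ averages over all N: 1.243902 / 9 = 0.138.

0.138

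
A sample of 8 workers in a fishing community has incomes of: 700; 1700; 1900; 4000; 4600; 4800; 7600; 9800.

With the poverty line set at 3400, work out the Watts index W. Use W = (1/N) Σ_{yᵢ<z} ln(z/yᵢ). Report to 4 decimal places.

0.3569

Below z: 700, 1700, 1900 (q = 3 of N = 8).
Log gaps: ln(3400/700) = 1.5805; ln(3400/1700) = 0.6931; ln(3400/1900) = 0.5819.
W = 2.855519 / 8 = 0.3569.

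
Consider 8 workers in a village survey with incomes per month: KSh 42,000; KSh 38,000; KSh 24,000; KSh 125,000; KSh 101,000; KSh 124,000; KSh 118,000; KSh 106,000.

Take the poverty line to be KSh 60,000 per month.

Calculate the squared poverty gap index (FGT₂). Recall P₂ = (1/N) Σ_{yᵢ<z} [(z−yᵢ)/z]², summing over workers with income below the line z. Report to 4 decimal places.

Poor units: KSh 24,000, KSh 38,000, KSh 42,000 (q = 3 of N = 8).
Shortfall ratios: (60000−24000)/60000 = 0.6000; (60000−38000)/60000 = 0.3667; (60000−42000)/60000 = 0.3000.
Squared: 0.3600; 0.1344; 0.0900.
Sum = 0.584444; P₂ = 0.584444 / 8 = 0.0731.

0.0731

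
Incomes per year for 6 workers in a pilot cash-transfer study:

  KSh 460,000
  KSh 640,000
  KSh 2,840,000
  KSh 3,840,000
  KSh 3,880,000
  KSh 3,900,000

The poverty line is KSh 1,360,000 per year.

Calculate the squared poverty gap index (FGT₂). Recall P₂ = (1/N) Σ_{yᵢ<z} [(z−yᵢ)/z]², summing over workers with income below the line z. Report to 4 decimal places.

0.1197

Below the line: KSh 460,000, KSh 640,000 (q = 2 of N = 6).
Relative gaps: (1360000−460000)/1360000 = 0.6618; (1360000−640000)/1360000 = 0.5294.
Squared: 0.4379; 0.2803.
Sum = 0.718209; P₂ = 0.718209 / 6 = 0.1197.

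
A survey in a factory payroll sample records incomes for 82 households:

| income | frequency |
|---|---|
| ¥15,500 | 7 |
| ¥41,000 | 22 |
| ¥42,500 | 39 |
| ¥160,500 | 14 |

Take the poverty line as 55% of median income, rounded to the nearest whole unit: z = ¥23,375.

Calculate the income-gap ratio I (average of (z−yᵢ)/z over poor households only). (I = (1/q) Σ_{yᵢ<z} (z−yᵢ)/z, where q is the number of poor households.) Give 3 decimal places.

0.337

Below z: 7×¥15,500 (q = 7 of N = 82).
Shortfall ratios (z−y)/z: 0.3369 (×7); sum = 2.358289.
I averages over the q = 7 poor units only: 2.358289 / 7 = 0.337.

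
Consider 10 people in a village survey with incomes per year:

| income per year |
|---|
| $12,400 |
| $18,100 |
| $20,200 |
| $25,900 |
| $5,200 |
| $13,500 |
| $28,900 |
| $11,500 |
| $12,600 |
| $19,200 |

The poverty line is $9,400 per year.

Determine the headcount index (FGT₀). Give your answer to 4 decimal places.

1 of the 10 people have income below $9,400.
H = 1/10 = 0.1000.

0.1000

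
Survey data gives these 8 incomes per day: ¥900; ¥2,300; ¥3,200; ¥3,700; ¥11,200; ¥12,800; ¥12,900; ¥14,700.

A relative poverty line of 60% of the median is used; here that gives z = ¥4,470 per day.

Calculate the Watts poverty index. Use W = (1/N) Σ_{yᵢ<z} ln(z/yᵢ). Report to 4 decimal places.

Incomes under z: ¥900, ¥2,300, ¥3,200, ¥3,700 (q = 4 of N = 8).
ln(z/y) terms: ln(4470/900) = 1.6027; ln(4470/2300) = 0.6645; ln(4470/3200) = 0.3342; ln(4470/3700) = 0.1891.
W = 2.790521 / 8 = 0.3488.

0.3488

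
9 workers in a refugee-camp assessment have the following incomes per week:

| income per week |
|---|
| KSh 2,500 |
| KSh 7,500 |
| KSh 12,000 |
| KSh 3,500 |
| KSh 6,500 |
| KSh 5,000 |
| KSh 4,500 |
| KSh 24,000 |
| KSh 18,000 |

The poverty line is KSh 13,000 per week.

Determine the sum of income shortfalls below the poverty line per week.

KSh 49,500

Poor units: KSh 2,500, KSh 3,500, KSh 4,500, KSh 5,000, KSh 6,500, KSh 7,500, KSh 12,000 (q = 7 of N = 9).
Individual gaps: 13000−2500 = 10500; 13000−3500 = 9500; 13000−4500 = 8500; 13000−5000 = 8000; 13000−6500 = 6500; 13000−7500 = 5500; 13000−12000 = 1000.
Aggregate gap = KSh 49,500.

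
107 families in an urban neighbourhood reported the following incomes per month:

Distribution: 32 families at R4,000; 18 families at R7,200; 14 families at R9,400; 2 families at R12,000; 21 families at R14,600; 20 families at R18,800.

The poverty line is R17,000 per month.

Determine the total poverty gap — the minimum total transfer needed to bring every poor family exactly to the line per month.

R759,200

Below z: 32×R4,000, 18×R7,200, 14×R9,400, 2×R12,000, 21×R14,600 (q = 87 of N = 107).
Individual gaps: 32×(17000−4000) = 416000; 18×(17000−7200) = 176400; 14×(17000−9400) = 106400; 2×(17000−12000) = 10000; 21×(17000−14600) = 50400.
Aggregate gap = R759,200.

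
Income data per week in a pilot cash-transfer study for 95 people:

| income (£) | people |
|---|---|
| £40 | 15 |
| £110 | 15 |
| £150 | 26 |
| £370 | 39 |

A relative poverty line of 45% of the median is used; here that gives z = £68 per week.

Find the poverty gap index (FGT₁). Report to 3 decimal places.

Poor units: 15×£40 (q = 15 of N = 95).
Normalized shortfalls: (68−40)/68 = 0.4118 (×15).
Σ = 6.176471. Dividing by the full population N = 95 gives P₁ = 0.065.

0.065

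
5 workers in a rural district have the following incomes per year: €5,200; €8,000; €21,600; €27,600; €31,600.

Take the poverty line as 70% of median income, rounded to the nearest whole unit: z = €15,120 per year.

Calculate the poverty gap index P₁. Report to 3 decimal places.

Poor units: €5,200, €8,000 (q = 2 of N = 5).
Shortfall ratios: (15120−5200)/15120 = 0.6561; (15120−8000)/15120 = 0.4709.
Σ = 1.126984. Dividing by the full population N = 5 gives P₁ = 0.225.

0.225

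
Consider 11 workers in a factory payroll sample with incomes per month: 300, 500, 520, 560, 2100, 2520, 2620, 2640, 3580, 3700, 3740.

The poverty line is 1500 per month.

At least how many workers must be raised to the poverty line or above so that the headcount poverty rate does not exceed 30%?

1

Currently q = 4 of N = 11 are below the line (H = 0.364).
A headcount ratio of at most 30% allows at most ⌊0.30 × 11⌋ = 3 poor workers.
So at least 4 − 3 = 1 must be lifted.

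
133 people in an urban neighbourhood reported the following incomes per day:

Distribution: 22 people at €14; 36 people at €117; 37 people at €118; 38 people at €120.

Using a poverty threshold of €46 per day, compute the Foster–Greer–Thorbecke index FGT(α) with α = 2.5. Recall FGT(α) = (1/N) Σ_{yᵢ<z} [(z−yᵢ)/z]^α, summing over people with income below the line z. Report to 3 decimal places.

Below the line: 22×€14 (q = 22 of N = 133).
Relative gaps: (46−14)/46 = 0.6957 (×22).
Raised to α = 2.5: 0.40363 (×22).
Sum = 8.879797; FGT(2.5) = 8.879797 / 133 = 0.067.

0.067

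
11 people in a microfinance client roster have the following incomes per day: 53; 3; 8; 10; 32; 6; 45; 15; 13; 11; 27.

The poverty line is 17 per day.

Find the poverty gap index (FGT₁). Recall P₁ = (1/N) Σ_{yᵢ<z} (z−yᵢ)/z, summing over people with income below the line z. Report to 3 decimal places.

0.283

Below z: 3, 6, 8, 10, 11, 13, 15 (q = 7 of N = 11).
Normalized shortfalls: (17−3)/17 = 0.8235; (17−6)/17 = 0.6471; (17−8)/17 = 0.5294; (17−10)/17 = 0.4118; (17−11)/17 = 0.3529; (17−13)/17 = 0.2353; (17−15)/17 = 0.1176.
Σ = 3.117647. Dividing by the full population N = 11 gives P₁ = 0.283.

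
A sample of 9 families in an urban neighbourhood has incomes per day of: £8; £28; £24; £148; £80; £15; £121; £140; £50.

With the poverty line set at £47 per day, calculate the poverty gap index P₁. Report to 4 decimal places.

Poor units: £8, £15, £24, £28 (q = 4 of N = 9).
Relative gaps: (47−8)/47 = 0.8298; (47−15)/47 = 0.6809; (47−24)/47 = 0.4894; (47−28)/47 = 0.4043.
Sum of shortfalls = 2.404255; P₁ averages over all N: 2.404255 / 9 = 0.2671.

0.2671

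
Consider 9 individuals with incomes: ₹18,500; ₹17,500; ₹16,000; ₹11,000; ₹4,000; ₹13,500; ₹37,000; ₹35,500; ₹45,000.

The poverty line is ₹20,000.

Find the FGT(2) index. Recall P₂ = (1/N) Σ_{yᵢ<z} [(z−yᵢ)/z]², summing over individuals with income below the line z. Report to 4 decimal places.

0.1122

Below z: ₹4,000, ₹11,000, ₹13,500, ₹16,000, ₹17,500, ₹18,500 (q = 6 of N = 9).
Shortfall ratios: (20000−4000)/20000 = 0.8000; (20000−11000)/20000 = 0.4500; (20000−13500)/20000 = 0.3250; (20000−16000)/20000 = 0.2000; (20000−17500)/20000 = 0.1250; (20000−18500)/20000 = 0.0750.
Squared: 0.6400; 0.2025; 0.1056; 0.0400; 0.0156; 0.0056.
Sum = 1.009375; P₂ = 1.009375 / 9 = 0.1122.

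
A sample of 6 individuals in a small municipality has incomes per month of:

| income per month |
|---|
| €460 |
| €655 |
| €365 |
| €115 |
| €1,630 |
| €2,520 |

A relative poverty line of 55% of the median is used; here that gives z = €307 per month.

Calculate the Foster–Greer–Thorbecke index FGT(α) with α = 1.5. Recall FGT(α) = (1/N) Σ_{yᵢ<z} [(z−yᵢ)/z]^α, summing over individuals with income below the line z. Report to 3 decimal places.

Below the line: €115 (q = 1 of N = 6).
Gap ratios (z−y)/z: (307−115)/307 = 0.6254.
Raised to α = 1.5: 0.49459.
Sum = 0.494589; FGT(1.5) = 0.494589 / 6 = 0.082.

0.082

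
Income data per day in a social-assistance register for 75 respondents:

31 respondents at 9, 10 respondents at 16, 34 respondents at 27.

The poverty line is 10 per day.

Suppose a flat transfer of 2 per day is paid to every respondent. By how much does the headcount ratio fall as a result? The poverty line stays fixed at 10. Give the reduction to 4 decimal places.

0.4133

Before: below the line — 31×9; headcount ratio = 0.413333.
After the 2 transfer: below the line — none; headcount ratio = 0.000000.
Reduction = 0.413333 − 0.000000 = 0.4133.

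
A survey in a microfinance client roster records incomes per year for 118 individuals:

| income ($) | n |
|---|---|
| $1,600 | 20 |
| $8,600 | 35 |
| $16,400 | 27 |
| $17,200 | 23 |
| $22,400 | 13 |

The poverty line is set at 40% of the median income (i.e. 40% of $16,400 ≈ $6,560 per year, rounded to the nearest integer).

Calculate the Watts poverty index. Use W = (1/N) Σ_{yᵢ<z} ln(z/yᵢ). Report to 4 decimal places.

0.2392

Incomes under z: 20×$1,600 (q = 20 of N = 118).
Log shortfalls: ln(6560/1600) = 1.4110 (×20).
W = 28.219739 / 118 = 0.2392.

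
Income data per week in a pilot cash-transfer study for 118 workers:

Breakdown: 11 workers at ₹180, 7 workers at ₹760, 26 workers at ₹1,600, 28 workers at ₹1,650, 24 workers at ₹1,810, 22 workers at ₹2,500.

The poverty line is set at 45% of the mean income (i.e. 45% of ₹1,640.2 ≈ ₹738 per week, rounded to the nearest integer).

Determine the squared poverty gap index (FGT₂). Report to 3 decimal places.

Incomes under z: 11×₹180 (q = 11 of N = 118).
Relative gaps: (738−180)/738 = 0.7561 (×11).
Squared: 0.5717 (×11).
Sum = 6.288519; P₂ = 6.288519 / 118 = 0.053.

0.053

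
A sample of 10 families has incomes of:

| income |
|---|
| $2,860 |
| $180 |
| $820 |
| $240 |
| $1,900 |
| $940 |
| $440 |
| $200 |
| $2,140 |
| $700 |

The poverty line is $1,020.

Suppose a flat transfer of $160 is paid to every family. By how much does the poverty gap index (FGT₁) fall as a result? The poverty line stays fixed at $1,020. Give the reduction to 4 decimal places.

Before: below the line — $180, $200, $240, $440, $700, $820, $940; poverty gap index (FGT₁) = 0.354902.
After the $160 transfer: below the line — $340, $360, $400, $600, $860, $980; poverty gap index (FGT₁) = 0.252941.
Reduction = 0.354902 − 0.252941 = 0.1020.

0.1020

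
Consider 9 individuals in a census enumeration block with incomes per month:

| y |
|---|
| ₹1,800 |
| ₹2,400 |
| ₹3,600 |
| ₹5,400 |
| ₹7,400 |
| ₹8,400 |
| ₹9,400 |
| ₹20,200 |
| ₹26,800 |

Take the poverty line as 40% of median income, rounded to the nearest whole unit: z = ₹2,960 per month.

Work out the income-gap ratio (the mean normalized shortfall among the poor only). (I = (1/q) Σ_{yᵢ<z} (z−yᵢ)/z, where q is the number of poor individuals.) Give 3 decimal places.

Poor units: ₹1,800, ₹2,400 (q = 2 of N = 9).
Shortfall ratios (z−y)/z: 0.3919, 0.1892; sum = 0.581081.
The income-gap ratio divides by q (the poor only): 0.581081 / 2 = 0.291.

0.291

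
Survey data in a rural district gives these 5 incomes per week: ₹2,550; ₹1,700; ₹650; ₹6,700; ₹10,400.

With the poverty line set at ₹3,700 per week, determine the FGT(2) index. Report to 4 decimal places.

0.2137

Incomes under z: ₹650, ₹1,700, ₹2,550 (q = 3 of N = 5).
Relative gaps: (3700−650)/3700 = 0.8243; (3700−1700)/3700 = 0.5405; (3700−2550)/3700 = 0.3108.
Squared: 0.6795; 0.2922; 0.0966.
Sum = 1.068298; P₂ = 1.068298 / 5 = 0.2137.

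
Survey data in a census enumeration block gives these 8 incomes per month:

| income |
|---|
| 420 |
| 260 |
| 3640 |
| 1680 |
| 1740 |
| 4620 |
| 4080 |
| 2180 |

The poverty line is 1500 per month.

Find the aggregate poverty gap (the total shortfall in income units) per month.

Incomes under z: 260, 420 (q = 2 of N = 8).
Individual gaps: 1500−260 = 1240; 1500−420 = 1080.
Aggregate gap = 2320.

2320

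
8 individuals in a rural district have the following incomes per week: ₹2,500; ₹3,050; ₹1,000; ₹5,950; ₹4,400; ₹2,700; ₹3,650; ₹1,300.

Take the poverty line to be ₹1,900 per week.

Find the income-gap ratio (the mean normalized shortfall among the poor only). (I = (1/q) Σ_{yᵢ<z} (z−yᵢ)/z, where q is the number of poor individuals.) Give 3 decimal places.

Poor units: ₹1,000, ₹1,300 (q = 2 of N = 8).
Relative gaps: 0.4737, 0.3158; sum = 0.789474.
I averages over the q = 2 poor units only: 0.789474 / 2 = 0.395.

0.395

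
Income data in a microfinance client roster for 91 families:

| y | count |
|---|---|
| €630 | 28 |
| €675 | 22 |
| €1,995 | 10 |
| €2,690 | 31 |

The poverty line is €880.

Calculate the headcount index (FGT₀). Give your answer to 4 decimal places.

0.5495

50 of the 91 families have income below €880.
H = 50/91 = 0.5495.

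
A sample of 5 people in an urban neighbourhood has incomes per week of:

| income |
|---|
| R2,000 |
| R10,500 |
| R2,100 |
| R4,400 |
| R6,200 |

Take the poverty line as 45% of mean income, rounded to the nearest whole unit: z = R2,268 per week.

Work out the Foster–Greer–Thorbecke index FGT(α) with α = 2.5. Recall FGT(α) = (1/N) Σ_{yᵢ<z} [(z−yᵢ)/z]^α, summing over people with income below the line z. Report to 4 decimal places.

0.0013

Poor units: R2,000, R2,100 (q = 2 of N = 5).
Relative gaps: (2268−2000)/2268 = 0.1182; (2268−2100)/2268 = 0.0741.
Raised to α = 2.5: 0.00480; 0.00149.
Sum = 0.006293; FGT(2.5) = 0.006293 / 5 = 0.0013.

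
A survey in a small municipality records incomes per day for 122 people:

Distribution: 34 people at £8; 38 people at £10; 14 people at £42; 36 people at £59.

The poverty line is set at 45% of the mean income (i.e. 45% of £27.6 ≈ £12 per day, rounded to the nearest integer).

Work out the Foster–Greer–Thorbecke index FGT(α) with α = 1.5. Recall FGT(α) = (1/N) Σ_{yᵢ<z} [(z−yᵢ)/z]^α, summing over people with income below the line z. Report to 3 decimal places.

Incomes under z: 34×£8, 38×£10 (q = 72 of N = 122).
Gap ratios (z−y)/z: (12−8)/12 = 0.3333 (×34); (12−10)/12 = 0.1667 (×38).
Raised to α = 1.5: 0.19245 (×34); 0.06804 (×38).
Sum = 9.128876; FGT(1.5) = 9.128876 / 122 = 0.075.

0.075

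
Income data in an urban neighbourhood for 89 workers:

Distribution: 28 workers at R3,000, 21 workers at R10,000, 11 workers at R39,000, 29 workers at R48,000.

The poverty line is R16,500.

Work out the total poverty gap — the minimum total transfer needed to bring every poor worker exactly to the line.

Poor units: 28×R3,000, 21×R10,000 (q = 49 of N = 89).
Individual gaps: 28×(16500−3000) = 378000; 21×(16500−10000) = 136500.
Aggregate gap = R514,500.

R514,500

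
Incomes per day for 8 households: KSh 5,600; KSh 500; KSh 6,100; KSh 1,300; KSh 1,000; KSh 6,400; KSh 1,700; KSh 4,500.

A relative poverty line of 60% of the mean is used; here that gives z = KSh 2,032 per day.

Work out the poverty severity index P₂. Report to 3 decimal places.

0.123

Below the line: KSh 500, KSh 1,000, KSh 1,300, KSh 1,700 (q = 4 of N = 8).
Shortfall ratios: (2032−500)/2032 = 0.7539; (2032−1000)/2032 = 0.5079; (2032−1300)/2032 = 0.3602; (2032−1700)/2032 = 0.1634.
Squared: 0.5684; 0.2579; 0.1298; 0.0267.
Sum = 0.982822; P₂ = 0.982822 / 8 = 0.123.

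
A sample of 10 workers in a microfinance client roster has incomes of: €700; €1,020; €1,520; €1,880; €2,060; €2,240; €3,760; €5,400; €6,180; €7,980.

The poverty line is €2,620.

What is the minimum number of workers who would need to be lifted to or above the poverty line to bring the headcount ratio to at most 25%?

4

6 of the 10 workers are poor, so H = 6/10 = 0.600.
A headcount ratio of at most 25% allows at most ⌊0.25 × 10⌋ = 2 poor workers.
So at least 6 − 2 = 4 must be lifted.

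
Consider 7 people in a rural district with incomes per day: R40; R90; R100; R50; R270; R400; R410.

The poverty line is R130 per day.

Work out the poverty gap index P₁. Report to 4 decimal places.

0.2637

Below z: R40, R50, R90, R100 (q = 4 of N = 7).
Shortfall ratios: (130−40)/130 = 0.6923; (130−50)/130 = 0.6154; (130−90)/130 = 0.3077; (130−100)/130 = 0.2308.
Σ = 1.846154. Dividing by the full population N = 7 gives P₁ = 0.2637.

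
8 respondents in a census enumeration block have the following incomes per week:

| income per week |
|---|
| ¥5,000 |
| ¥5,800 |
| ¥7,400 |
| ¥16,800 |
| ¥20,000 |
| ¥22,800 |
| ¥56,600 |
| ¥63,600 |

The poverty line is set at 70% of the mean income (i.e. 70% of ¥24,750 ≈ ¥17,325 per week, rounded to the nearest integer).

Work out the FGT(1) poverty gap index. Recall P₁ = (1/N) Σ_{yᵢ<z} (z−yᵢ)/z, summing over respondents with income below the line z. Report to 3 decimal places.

Below the line: ¥5,000, ¥5,800, ¥7,400, ¥16,800 (q = 4 of N = 8).
Gap ratios (z−y)/z: (17325−5000)/17325 = 0.7114; (17325−5800)/17325 = 0.6652; (17325−7400)/17325 = 0.5729; (17325−16800)/17325 = 0.0303.
Σ = 1.979798. Dividing by the full population N = 8 gives P₁ = 0.247.

0.247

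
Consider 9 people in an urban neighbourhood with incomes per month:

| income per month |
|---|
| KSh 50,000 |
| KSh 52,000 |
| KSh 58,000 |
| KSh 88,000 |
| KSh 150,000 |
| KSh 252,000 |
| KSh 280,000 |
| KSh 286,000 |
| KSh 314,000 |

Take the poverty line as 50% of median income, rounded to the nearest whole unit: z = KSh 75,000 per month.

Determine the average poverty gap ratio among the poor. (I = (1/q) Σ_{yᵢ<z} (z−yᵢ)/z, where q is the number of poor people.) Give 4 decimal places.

Poor units: KSh 50,000, KSh 52,000, KSh 58,000 (q = 3 of N = 9).
Relative gaps: 0.3333, 0.3067, 0.2267; sum = 0.866667.
The income-gap ratio divides by q (the poor only): 0.866667 / 3 = 0.2889.

0.2889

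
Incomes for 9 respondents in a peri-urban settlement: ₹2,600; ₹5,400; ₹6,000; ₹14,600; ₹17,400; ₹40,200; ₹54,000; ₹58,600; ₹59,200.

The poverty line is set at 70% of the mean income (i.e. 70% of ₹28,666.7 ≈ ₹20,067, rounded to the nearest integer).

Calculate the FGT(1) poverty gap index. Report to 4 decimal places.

0.3009

Below z: ₹2,600, ₹5,400, ₹6,000, ₹14,600, ₹17,400 (q = 5 of N = 9).
Normalized shortfalls: (20067−2600)/20067 = 0.8704; (20067−5400)/20067 = 0.7309; (20067−6000)/20067 = 0.7010; (20067−14600)/20067 = 0.2724; (20067−17400)/20067 = 0.1329.
Σ = 2.707679. Dividing by the full population N = 9 gives P₁ = 0.3009.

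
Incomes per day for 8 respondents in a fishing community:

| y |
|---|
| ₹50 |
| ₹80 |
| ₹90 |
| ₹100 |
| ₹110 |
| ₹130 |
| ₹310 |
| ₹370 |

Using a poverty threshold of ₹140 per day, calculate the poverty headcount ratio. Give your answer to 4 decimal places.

6 of the 8 respondents have income below ₹140.
H = 6/8 = 0.7500.

0.7500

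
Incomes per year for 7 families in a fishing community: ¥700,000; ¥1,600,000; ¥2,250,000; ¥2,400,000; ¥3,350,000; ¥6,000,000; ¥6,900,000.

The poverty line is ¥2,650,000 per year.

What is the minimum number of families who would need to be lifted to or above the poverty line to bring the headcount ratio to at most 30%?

2

Currently q = 4 of N = 7 are below the line (H = 0.571).
A headcount ratio of at most 30% allows at most ⌊0.30 × 7⌋ = 2 poor families.
So at least 4 − 2 = 2 must be lifted.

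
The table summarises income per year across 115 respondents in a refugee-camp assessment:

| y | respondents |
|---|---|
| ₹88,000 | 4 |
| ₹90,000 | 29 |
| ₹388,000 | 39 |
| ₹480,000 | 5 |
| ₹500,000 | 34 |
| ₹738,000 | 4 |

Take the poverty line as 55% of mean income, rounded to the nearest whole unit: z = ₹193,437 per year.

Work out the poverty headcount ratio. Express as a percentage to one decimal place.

28.7%

33 of the 115 respondents have income below ₹193,437.
H = 33/115 = 28.7%.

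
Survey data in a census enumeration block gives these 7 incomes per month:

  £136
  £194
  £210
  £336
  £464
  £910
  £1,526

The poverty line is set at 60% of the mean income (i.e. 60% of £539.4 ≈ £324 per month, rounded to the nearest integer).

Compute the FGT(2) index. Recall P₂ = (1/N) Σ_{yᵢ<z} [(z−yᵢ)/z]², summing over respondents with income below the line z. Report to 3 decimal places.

Below the line: £136, £194, £210 (q = 3 of N = 7).
Shortfall ratios: (324−136)/324 = 0.5802; (324−194)/324 = 0.4012; (324−210)/324 = 0.3519.
Squared: 0.3367; 0.1610; 0.1238.
Sum = 0.621475; P₂ = 0.621475 / 7 = 0.089.

0.089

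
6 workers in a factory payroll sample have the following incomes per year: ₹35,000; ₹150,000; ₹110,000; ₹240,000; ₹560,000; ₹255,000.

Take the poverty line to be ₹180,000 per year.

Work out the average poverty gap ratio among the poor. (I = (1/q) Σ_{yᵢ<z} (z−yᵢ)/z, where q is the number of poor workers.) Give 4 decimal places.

0.4537

Below the line: ₹35,000, ₹110,000, ₹150,000 (q = 3 of N = 6).
Shortfall ratios (z−y)/z: 0.8056, 0.3889, 0.1667; sum = 1.361111.
I averages over the q = 3 poor units only: 1.361111 / 3 = 0.4537.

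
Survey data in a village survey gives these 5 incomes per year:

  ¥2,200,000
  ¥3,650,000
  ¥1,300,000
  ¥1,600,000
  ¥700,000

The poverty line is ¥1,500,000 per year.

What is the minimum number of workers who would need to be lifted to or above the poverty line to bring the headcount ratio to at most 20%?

Currently q = 2 of N = 5 are below the line (H = 0.400).
A headcount ratio of at most 20% allows at most ⌊0.20 × 5⌋ = 1 poor workers.
So at least 2 − 1 = 1 must be lifted.

1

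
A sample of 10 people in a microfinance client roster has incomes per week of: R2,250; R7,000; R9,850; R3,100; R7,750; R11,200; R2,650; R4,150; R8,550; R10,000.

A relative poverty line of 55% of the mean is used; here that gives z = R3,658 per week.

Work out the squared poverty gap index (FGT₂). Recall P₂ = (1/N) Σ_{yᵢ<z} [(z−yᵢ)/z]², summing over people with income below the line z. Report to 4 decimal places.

Poor units: R2,250, R2,650, R3,100 (q = 3 of N = 10).
Shortfall ratios: (3658−2250)/3658 = 0.3849; (3658−2650)/3658 = 0.2756; (3658−3100)/3658 = 0.1525.
Squared: 0.1482; 0.0759; 0.0233.
Sum = 0.247358; P₂ = 0.247358 / 10 = 0.0247.

0.0247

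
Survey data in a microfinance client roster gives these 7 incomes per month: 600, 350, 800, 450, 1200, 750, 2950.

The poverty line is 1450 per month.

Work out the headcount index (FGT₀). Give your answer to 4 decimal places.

0.8571

6 of the 7 households have income below 1450.
H = 6/7 = 0.8571.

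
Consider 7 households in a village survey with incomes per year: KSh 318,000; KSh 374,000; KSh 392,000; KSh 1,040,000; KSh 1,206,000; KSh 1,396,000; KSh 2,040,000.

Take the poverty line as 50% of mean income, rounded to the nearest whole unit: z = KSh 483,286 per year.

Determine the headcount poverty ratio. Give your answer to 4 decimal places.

3 of the 7 households have income below KSh 483,286.
H = 3/7 = 0.4286.

0.4286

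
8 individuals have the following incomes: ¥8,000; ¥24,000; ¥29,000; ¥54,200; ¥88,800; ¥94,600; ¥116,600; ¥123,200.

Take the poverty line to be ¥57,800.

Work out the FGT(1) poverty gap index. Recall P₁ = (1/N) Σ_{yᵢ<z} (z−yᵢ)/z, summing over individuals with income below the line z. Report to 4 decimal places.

0.2509

Below the line: ¥8,000, ¥24,000, ¥29,000, ¥54,200 (q = 4 of N = 8).
Normalized shortfalls: (57800−8000)/57800 = 0.8616; (57800−24000)/57800 = 0.5848; (57800−29000)/57800 = 0.4983; (57800−54200)/57800 = 0.0623.
Σ = 2.006920. Dividing by the full population N = 8 gives P₁ = 0.2509.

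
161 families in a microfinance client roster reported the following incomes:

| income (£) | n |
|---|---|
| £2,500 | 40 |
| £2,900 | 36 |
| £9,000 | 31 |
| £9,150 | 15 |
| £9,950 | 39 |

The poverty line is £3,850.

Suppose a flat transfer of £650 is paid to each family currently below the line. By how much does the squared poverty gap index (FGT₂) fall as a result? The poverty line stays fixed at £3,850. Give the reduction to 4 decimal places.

0.0346

Before: below the line — 40×£2,500, 36×£2,900; squared poverty gap index (FGT₂) = 0.044162.
After the £650 transfer: below the line — 40×£3,150, 36×£3,550; squared poverty gap index (FGT₂) = 0.009571.
Reduction = 0.044162 − 0.009571 = 0.0346.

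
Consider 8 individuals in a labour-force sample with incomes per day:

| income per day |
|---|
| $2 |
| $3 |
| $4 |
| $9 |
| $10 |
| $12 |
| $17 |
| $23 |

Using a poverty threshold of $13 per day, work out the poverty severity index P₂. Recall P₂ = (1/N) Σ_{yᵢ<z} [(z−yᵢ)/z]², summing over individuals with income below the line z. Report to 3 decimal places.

0.243

Below the line: $2, $3, $4, $9, $10, $12 (q = 6 of N = 8).
Relative gaps: (13−2)/13 = 0.8462; (13−3)/13 = 0.7692; (13−4)/13 = 0.6923; (13−9)/13 = 0.3077; (13−10)/13 = 0.2308; (13−12)/13 = 0.0769.
Squared: 0.7160; 0.5917; 0.4793; 0.0947; 0.0533; 0.0059.
Sum = 1.940828; P₂ = 1.940828 / 8 = 0.243.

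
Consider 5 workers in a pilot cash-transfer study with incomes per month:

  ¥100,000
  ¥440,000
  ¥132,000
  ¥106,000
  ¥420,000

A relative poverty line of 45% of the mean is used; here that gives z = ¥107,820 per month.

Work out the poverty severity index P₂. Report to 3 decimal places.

Below the line: ¥100,000, ¥106,000 (q = 2 of N = 5).
Relative gaps: (107820−100000)/107820 = 0.0725; (107820−106000)/107820 = 0.0169.
Squared: 0.0053; 0.0003.
Sum = 0.005545; P₂ = 0.005545 / 5 = 0.001.

0.001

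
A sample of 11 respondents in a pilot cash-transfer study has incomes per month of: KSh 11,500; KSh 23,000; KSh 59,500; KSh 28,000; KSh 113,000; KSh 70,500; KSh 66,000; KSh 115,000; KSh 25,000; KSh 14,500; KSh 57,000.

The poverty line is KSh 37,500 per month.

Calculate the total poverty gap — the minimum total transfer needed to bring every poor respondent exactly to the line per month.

Incomes under z: KSh 11,500, KSh 14,500, KSh 23,000, KSh 25,000, KSh 28,000 (q = 5 of N = 11).
Individual gaps: 37500−11500 = 26000; 37500−14500 = 23000; 37500−23000 = 14500; 37500−25000 = 12500; 37500−28000 = 9500.
Aggregate gap = KSh 85,500.

KSh 85,500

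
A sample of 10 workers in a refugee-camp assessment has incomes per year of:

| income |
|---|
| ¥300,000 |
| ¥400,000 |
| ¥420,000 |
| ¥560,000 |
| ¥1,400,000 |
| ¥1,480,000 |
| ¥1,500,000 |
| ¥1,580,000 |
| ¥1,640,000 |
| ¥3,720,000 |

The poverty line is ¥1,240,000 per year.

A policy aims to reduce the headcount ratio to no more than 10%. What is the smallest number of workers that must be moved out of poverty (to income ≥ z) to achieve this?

Currently q = 4 of N = 10 are below the line (H = 0.400).
A headcount ratio of at most 10% allows at most ⌊0.10 × 10⌋ = 1 poor workers.
So at least 4 − 1 = 3 must be lifted.

3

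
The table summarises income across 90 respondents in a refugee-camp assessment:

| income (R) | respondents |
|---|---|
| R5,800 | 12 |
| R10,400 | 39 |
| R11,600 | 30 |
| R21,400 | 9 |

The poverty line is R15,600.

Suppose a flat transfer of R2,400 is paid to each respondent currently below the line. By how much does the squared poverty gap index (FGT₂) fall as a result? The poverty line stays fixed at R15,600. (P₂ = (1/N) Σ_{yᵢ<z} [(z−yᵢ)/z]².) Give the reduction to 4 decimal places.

0.0752

Before: below the line — 12×R5,800, 39×R10,400, 30×R11,600; squared poverty gap index (FGT₂) = 0.122682.
After the R2,400 transfer: below the line — 12×R8,200, 39×R12,800, 30×R14,000; squared poverty gap index (FGT₂) = 0.047469.
Reduction = 0.122682 − 0.047469 = 0.0752.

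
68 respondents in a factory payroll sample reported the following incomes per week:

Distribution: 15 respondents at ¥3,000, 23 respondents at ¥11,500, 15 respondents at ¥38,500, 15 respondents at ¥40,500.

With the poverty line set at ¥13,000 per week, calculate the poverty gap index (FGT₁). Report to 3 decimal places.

Poor units: 15×¥3,000, 23×¥11,500 (q = 38 of N = 68).
Shortfall ratios: (13000−3000)/13000 = 0.7692 (×15); (13000−11500)/13000 = 0.1154 (×23).
Sum of shortfalls = 14.192308; P₁ averages over all N: 14.192308 / 68 = 0.209.

0.209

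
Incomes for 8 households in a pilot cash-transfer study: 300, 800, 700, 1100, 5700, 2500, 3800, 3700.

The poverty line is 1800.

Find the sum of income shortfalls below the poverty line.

4300

Below z: 300, 700, 800, 1100 (q = 4 of N = 8).
Individual gaps: 1800−300 = 1500; 1800−700 = 1100; 1800−800 = 1000; 1800−1100 = 700.
Aggregate gap = 4300.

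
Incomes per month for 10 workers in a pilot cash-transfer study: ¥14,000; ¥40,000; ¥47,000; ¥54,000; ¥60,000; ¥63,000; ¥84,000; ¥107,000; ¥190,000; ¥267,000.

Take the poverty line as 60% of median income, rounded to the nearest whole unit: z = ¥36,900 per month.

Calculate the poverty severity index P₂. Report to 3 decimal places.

Poor units: ¥14,000 (q = 1 of N = 10).
Normalized shortfalls: (36900−14000)/36900 = 0.6206.
Squared: 0.3851.
Sum = 0.385140; P₂ = 0.385140 / 10 = 0.039.

0.039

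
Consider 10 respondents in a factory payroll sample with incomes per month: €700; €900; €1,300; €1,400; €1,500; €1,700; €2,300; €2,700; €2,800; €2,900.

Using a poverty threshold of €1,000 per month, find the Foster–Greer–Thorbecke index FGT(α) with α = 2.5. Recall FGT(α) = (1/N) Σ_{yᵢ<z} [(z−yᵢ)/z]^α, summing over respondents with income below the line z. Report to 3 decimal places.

Below the line: €700, €900 (q = 2 of N = 10).
Relative gaps: (1000−700)/1000 = 0.3000; (1000−900)/1000 = 0.1000.
Raised to α = 2.5: 0.04930; 0.00316.
Sum = 0.052457; FGT(2.5) = 0.052457 / 10 = 0.005.

0.005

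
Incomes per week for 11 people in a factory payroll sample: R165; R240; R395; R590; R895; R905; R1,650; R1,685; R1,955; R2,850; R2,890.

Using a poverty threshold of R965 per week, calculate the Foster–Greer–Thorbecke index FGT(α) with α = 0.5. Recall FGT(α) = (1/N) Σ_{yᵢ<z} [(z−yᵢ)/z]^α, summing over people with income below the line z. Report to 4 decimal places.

Poor units: R165, R240, R395, R590, R895, R905 (q = 6 of N = 11).
Shortfall ratios: (965−165)/965 = 0.8290; (965−240)/965 = 0.7513; (965−395)/965 = 0.5907; (965−590)/965 = 0.3886; (965−895)/965 = 0.0725; (965−905)/965 = 0.0622.
Raised to α = 0.5: 0.91050; 0.86677; 0.76855; 0.62338; 0.26933; 0.24935.
Sum = 3.687889; FGT(0.5) = 3.687889 / 11 = 0.3353.

0.3353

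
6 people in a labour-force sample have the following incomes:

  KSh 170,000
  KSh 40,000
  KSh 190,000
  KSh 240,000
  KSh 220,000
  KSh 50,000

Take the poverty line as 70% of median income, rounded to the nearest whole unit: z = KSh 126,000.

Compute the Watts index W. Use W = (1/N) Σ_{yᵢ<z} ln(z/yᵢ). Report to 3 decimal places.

Incomes under z: KSh 40,000, KSh 50,000 (q = 2 of N = 6).
Log shortfalls: ln(126000/40000) = 1.1474; ln(126000/50000) = 0.9243.
W = 2.071661 / 6 = 0.345.

0.345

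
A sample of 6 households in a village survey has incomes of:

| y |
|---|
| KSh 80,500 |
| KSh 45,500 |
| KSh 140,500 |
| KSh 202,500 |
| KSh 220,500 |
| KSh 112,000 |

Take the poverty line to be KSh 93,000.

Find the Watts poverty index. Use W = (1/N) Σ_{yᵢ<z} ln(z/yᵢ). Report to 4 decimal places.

0.1432

Poor units: KSh 45,500, KSh 80,500 (q = 2 of N = 6).
Log gaps: ln(93000/45500) = 0.7149; ln(93000/80500) = 0.1443.
W = 0.859229 / 6 = 0.1432.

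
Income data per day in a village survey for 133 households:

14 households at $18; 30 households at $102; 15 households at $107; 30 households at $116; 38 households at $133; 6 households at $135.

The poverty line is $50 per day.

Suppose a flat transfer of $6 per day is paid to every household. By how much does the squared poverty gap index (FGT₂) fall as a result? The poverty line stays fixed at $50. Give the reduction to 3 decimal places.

Before: below the line — 14×$18; squared poverty gap index (FGT₂) = 0.04312.
After the $6 transfer: below the line — 14×$24; squared poverty gap index (FGT₂) = 0.02846.
Reduction = 0.04312 − 0.02846 = 0.015.

0.015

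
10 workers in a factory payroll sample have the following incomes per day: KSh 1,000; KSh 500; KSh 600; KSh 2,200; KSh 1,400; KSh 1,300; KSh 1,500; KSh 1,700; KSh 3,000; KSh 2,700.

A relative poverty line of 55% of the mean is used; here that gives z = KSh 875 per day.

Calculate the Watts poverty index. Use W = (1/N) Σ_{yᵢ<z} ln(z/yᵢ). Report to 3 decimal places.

0.094

Below z: KSh 500, KSh 600 (q = 2 of N = 10).
ln(z/y) terms: ln(875/500) = 0.5596; ln(875/600) = 0.3773.
W = 0.936910 / 10 = 0.094.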